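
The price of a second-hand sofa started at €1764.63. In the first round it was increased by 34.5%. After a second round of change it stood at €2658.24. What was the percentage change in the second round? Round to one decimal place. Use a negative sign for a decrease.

After the first round: €1764.63 × 1.345 = €2373.42735.
Second-round multiplier: €2658.24 ÷ €2373.42735 ≈ 1.12.
That is a change of 12.0%.

12.0%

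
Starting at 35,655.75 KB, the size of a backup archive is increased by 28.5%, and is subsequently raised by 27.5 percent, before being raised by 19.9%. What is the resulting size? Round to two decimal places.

Each change multiplies by a factor: 1.285 × 1.275 × 1.199 = 1.964411625.
35,655.75 × 1.964411625 = 70042.56979809375 ≈ 70,042.57.

70,042.57 KB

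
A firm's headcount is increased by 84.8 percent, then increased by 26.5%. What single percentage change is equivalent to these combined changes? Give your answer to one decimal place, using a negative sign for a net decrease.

133.8%

An 84.8% increase multiplies by 1.848.
Then a 26.5% increase: 1.848 × 1.265 = 2.33772.
Overall factor 2.33772, i.e. 133.8%.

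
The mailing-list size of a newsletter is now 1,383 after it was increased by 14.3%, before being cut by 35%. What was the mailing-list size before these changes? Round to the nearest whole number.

1,861

Undoing the 35% decrease: 1,383 ÷ 0.65 ≈ 2127.692308.
Undoing the 14.3% increase: 2127.692308 ÷ 1.143 ≈ 1,861.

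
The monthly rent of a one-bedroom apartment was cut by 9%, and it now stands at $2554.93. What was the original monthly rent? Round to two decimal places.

$2807.62

The overall multiplier applied was 0.91.
So the original monthly rent was $2554.93 ÷ 0.91 ≈ $2807.62.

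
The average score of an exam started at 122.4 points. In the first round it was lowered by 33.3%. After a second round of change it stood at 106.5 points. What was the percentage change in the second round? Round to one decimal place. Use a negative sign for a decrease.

After the first round: 122.4 × 0.667 = 81.6408.
Second-round multiplier: 106.5 ÷ 81.6408 ≈ 1.30449.
That is a change of 30.4%.

30.4%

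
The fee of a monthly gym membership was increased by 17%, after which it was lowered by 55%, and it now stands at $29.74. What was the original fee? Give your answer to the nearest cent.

$56.49

The overall multiplier applied was 1.17 × 0.45 = 0.5265.
So the original fee was $29.74 ÷ 0.5265 ≈ $56.49.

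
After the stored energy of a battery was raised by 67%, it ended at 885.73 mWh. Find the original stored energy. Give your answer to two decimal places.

The overall multiplier applied was 1.67.
So the original stored energy was 885.73 ÷ 1.67 ≈ 530.38 mWh.

530.38 mWh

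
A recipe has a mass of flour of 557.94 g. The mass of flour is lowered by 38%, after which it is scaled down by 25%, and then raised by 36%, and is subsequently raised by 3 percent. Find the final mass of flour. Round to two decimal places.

363.43 g

38% decrease: 557.94 × 0.62 = 345.9228.
25% decrease: 345.9228 × 0.75 = 259.4421.
Apply the 36% increase: 259.4421 × 1.36 = 352.841256.
After the 3% increase: 352.841256 × 1.03 = 363.42649368 ≈ 363.43.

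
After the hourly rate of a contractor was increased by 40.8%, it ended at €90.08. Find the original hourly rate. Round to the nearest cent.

€63.98

The overall multiplier applied was 1.408.
So the original hourly rate was €90.08 ÷ 1.408 ≈ €63.98.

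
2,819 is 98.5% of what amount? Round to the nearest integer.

2,862

2,819 ÷ 0.985 ≈ 2,862.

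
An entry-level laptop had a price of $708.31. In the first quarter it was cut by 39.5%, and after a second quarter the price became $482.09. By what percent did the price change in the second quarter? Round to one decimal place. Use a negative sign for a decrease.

After the first quarter: $708.31 × 0.605 = $428.52755.
Second-quarter multiplier: $482.09 ÷ $428.52755 ≈ 1.12499.
That is a change of 12.5%.

12.5%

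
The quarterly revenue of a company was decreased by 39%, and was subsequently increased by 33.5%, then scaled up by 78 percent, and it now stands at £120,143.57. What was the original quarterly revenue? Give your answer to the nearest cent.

£82,883.76

Undoing the 78% increase: £120,143.57 ÷ 1.78 ≈ £67496.38764.
Undoing the 33.5% increase: £67496.38764 ÷ 1.335 ≈ £50559.091865.
Undoing the 39% decrease: £50559.091865 ÷ 0.61 ≈ £82,883.76.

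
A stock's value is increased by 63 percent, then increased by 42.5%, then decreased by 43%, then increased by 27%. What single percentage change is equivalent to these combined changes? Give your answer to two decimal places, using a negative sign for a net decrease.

A 63% increase multiplies by 1.63.
Then a 42.5% increase: 1.63 × 1.425 = 2.32275.
Then a 43% decrease: 2.32275 × 0.57 = 1.3239675.
Then a 27% increase: 1.3239675 × 1.27 = 1.681438725.
Overall factor 1.681438725, i.e. 68.14%.

68.14%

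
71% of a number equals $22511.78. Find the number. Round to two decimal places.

$22511.78 ÷ 0.71 ≈ $31706.73.

$31706.73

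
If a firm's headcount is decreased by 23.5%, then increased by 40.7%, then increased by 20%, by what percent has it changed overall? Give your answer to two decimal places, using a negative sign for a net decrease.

29.16%

The combined multiplier is 0.765 × 1.407 × 1.2 = 1.291626.
That corresponds to an increase of 29.16%.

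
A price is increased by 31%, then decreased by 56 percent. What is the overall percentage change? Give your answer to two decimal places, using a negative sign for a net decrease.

The combined multiplier is 1.31 × 0.44 = 0.5764.
That corresponds to a decrease of 42.36%.

-42.36%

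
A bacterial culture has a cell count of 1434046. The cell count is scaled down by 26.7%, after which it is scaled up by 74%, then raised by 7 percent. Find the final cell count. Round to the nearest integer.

1957042

After the 26.7% decrease: 1434046 × 0.733 = 1051155.718.
Apply the 74% increase: 1051155.718 × 1.74 = 1829010.94932.
7% increase: 1829010.94932 × 1.07 = 1957041.7157724 ≈ 1957042.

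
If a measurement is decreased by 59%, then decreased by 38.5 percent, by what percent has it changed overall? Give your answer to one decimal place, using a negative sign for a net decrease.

A 59% decrease multiplies by 0.41.
Then a 38.5% decrease: 0.41 × 0.615 = 0.25215.
Overall factor 0.25215, i.e. -74.8%.

-74.8%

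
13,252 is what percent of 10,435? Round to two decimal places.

127.00%

13,252 ÷ 10,435 ≈ 127.00%.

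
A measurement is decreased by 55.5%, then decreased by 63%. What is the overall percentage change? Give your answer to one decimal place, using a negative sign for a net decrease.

-83.5%

A 55.5% decrease multiplies by 0.445.
Then a 63% decrease: 0.445 × 0.37 = 0.16465.
Overall factor 0.16465, i.e. -83.5%.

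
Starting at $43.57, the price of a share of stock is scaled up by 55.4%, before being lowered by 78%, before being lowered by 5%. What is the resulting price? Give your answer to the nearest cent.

$14.15

Each change multiplies by a factor: 1.554 × 0.22 × 0.95 = 0.324786.
$43.57 × 0.324786 = $14.15092602 ≈ $14.15.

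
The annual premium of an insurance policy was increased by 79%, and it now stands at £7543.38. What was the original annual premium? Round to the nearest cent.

The overall multiplier applied was 1.79.
So the original annual premium was £7543.38 ÷ 1.79 ≈ £4214.18.

£4214.18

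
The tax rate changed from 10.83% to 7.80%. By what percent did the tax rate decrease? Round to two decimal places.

27.98%

The change is 7.80 − 10.83 = -3.03 percentage points.
Relative to the original 10.83%, that is -3.03 ÷ 10.83 ≈ -27.98%.
So the tax rate fell by 27.98%.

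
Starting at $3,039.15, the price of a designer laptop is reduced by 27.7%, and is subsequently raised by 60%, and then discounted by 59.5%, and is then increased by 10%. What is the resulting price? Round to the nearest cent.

$1,566.24

Each change multiplies by a factor: 0.723 × 1.6 × 0.405 × 1.1 = 0.5153544.
$3,039.15 × 0.5153544 = $1566.23932476 ≈ $1,566.24.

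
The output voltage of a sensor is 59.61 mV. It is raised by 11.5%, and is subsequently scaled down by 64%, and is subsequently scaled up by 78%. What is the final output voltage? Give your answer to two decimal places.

Each change multiplies by a factor: 1.115 × 0.36 × 1.78 = 0.714492.
59.61 × 0.714492 = 42.59086812 ≈ 42.59.

42.59 mV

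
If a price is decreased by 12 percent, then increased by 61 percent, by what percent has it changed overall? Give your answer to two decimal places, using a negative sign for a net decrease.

A 12% decrease multiplies by 0.88.
Then a 61% increase: 0.88 × 1.61 = 1.4168.
Overall factor 1.4168, i.e. 41.68%.

41.68%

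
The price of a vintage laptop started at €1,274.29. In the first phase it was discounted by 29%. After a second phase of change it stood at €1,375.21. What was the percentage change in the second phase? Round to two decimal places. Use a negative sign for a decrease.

After the first phase: €1,274.29 × 0.71 = €904.7459.
Second-phase multiplier: €1,375.21 ÷ €904.7459 ≈ 1.519996.
That is a change of 52.00%.

52.00%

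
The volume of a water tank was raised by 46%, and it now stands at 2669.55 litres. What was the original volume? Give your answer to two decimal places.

1828.46 litres

The overall multiplier applied was 1.46.
So the original volume was 2669.55 ÷ 1.46 ≈ 1828.46 litres.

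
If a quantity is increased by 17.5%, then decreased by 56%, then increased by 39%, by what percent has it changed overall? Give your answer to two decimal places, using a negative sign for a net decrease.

A 17.5% increase multiplies by 1.175.
Then a 56% decrease: 1.175 × 0.44 = 0.517.
Then a 39% increase: 0.517 × 1.39 = 0.71863.
Overall factor 0.71863, i.e. -28.14%.

-28.14%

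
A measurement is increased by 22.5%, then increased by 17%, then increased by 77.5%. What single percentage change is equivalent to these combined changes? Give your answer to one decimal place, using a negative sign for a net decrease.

The combined multiplier is 1.225 × 1.17 × 1.775 = 2.54401875.
That corresponds to an increase of 154.4%.

154.4%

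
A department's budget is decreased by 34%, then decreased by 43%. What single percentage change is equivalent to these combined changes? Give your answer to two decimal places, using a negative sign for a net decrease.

-62.38%

The combined multiplier is 0.66 × 0.57 = 0.3762.
That corresponds to a decrease of 62.38%.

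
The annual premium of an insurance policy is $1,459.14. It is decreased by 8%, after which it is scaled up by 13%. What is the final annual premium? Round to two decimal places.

Each change multiplies by a factor: 0.92 × 1.13 = 1.0396.
$1,459.14 × 1.0396 = $1516.921944 ≈ $1,516.92.

$1,516.92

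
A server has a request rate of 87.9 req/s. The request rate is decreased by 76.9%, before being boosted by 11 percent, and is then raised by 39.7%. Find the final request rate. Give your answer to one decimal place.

31.5 req/s

Each change multiplies by a factor: 0.231 × 1.11 × 1.397 = 0.35820477.
87.9 × 0.35820477 = 31.486199283 ≈ 31.5.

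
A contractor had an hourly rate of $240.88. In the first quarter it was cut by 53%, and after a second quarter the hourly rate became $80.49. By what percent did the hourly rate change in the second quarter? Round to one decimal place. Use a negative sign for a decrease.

After the first quarter: $240.88 × 0.47 = $113.2136.
Second-quarter multiplier: $80.49 ÷ $113.2136 ≈ 0.71096.
That is a change of -28.9%.

-28.9%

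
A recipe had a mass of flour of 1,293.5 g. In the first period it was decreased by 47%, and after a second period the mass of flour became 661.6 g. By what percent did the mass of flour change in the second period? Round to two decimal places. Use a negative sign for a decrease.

-3.49%

After the first period: 1,293.5 × 0.53 = 685.555.
Second-period multiplier: 661.6 ÷ 685.555 ≈ 0.965058.
That is a change of -3.49%.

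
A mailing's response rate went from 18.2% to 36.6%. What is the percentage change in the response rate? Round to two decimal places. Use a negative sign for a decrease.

101.10%

The change is 36.6 − 18.2 = 18.4 percentage points.
Relative to the original 18.2%, that is 18.4 ÷ 18.2 ≈ 101.10%.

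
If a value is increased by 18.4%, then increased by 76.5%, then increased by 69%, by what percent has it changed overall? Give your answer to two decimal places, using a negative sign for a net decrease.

The combined multiplier is 1.184 × 1.765 × 1.69 = 3.5316944.
That corresponds to an increase of 253.17%.

253.17%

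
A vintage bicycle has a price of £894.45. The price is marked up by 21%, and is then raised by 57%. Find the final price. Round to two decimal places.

£1699.19

Each change multiplies by a factor: 1.21 × 1.57 = 1.8997.
£894.45 × 1.8997 = £1699.186665 ≈ £1699.19.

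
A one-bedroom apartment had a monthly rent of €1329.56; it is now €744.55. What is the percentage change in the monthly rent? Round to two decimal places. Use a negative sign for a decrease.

-44.00%

Change: €744.55 − €1329.56 = -€585.01.
Relative to the original: -€585.01 ÷ €1329.56 ≈ -44.00%.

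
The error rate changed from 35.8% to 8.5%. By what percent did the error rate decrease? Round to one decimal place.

The change is 8.5 − 35.8 = -27.3 percentage points.
Relative to the original 35.8%, that is -27.3 ÷ 35.8 ≈ -76.3%.
So the error rate fell by 76.3%.

76.3%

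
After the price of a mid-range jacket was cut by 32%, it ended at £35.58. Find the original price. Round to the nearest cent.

£52.32

The overall multiplier applied was 0.68.
So the original price was £35.58 ÷ 0.68 ≈ £52.32.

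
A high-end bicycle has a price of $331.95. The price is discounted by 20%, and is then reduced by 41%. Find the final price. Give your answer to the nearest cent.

$156.68

20% decrease: $331.95 × 0.8 = $265.56.
Apply the 41% decrease: $265.56 × 0.59 = $156.6804 ≈ $156.68.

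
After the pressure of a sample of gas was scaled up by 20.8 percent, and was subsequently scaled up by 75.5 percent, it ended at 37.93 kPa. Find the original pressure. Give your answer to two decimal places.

The overall multiplier applied was 1.208 × 1.755 = 2.12004.
So the original pressure was 37.93 ÷ 2.12004 ≈ 17.89 kPa.

17.89 kPa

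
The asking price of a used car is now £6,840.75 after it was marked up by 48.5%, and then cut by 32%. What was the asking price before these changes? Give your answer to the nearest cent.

Undoing the 32% decrease: £6,840.75 ÷ 0.68 ≈ £10059.926471.
Undoing the 48.5% increase: £10059.926471 ÷ 1.485 ≈ £6,774.36.

£6,774.36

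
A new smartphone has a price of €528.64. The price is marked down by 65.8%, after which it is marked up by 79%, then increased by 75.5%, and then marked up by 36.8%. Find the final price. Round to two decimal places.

Apply the 65.8% decrease: €528.64 × 0.342 = €180.79488.
After the 79% increase: €180.79488 × 1.79 = €323.6228352.
After the 75.5% increase: €323.6228352 × 1.755 = €567.958075776.
After the 36.8% increase: €567.958075776 × 1.368 = €776.966647661568 ≈ €776.97.

€776.97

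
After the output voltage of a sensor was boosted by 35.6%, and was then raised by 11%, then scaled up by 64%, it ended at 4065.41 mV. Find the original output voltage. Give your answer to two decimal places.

1646.94 mV

The overall multiplier applied was 1.356 × 1.11 × 1.64 = 2.4684624.
So the original output voltage was 4065.41 ÷ 2.4684624 ≈ 1646.94 mV.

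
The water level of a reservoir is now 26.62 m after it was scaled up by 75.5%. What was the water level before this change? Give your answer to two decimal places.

The overall multiplier applied was 1.755.
So the original water level was 26.62 ÷ 1.755 ≈ 15.17 m.

15.17 m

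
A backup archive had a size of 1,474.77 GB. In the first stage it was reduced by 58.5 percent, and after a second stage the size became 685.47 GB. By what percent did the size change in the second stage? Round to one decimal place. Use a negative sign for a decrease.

After the first stage: 1,474.77 × 0.415 = 612.02955.
Second-stage multiplier: 685.47 ÷ 612.02955 ≈ 1.11999.
That is a change of 12.0%.

12.0%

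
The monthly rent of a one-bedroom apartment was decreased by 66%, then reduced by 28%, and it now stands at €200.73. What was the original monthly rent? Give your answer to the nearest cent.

€819.98

Undoing the 28% decrease: €200.73 ÷ 0.72 ≈ €278.791667.
Undoing the 66% decrease: €278.791667 ÷ 0.34 ≈ €819.98.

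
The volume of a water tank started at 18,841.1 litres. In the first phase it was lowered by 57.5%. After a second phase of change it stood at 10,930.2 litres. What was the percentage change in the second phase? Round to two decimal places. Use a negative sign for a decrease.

36.50%

After the first phase: 18,841.1 × 0.425 = 8007.4675.
Second-phase multiplier: 10,930.2 ÷ 8007.4675 ≈ 1.365001.
That is a change of 36.50%.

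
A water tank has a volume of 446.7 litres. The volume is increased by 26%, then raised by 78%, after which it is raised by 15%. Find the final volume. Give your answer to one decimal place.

1152.1 litres

After the 26% increase: 446.7 × 1.26 = 562.842.
Apply the 78% increase: 562.842 × 1.78 = 1001.85876.
15% increase: 1001.85876 × 1.15 = 1152.137574 ≈ 1152.1.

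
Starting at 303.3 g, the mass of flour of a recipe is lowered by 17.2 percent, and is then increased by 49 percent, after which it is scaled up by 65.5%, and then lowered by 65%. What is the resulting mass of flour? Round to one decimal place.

216.7 g

17.2% decrease: 303.3 × 0.828 = 251.1324.
After the 49% increase: 251.1324 × 1.49 = 374.187276.
65.5% increase: 374.187276 × 1.655 = 619.27994178.
65% decrease: 619.27994178 × 0.35 = 216.747979623 ≈ 216.7.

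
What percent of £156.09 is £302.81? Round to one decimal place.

£302.81 ÷ £156.09 ≈ 194.0%.

194.0%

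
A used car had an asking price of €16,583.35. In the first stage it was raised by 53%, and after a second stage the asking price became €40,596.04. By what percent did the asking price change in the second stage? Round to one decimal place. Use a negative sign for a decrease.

60.0%

After the first stage: €16,583.35 × 1.53 = €25372.5255.
Second-stage multiplier: €40,596.04 ÷ €25372.5255 ≈ 1.6.
That is a change of 60.0%.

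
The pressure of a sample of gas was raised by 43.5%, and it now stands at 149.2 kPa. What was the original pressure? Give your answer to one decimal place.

The overall multiplier applied was 1.435.
So the original pressure was 149.2 ÷ 1.435 ≈ 104.0 kPa.

104.0 kPa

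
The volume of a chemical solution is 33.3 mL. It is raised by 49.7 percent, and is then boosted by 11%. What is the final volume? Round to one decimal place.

After the 49.7% increase: 33.3 × 1.497 = 49.8501.
11% increase: 49.8501 × 1.11 = 55.333611 ≈ 55.3.

55.3 mL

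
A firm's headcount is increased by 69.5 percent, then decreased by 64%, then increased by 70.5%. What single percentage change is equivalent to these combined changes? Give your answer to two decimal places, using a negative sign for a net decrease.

4.04%

The combined multiplier is 1.695 × 0.36 × 1.705 = 1.040391.
That corresponds to an increase of 4.04%.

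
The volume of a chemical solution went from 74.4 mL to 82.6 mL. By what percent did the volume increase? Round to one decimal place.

Change: 82.6 − 74.4 = 8.2.
Relative to the original: 8.2 ÷ 74.4 ≈ 11.0%.
So the volume increased by 11.0%.

11.0%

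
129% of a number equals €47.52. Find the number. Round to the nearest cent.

€47.52 ÷ 1.29 ≈ €36.84.

€36.84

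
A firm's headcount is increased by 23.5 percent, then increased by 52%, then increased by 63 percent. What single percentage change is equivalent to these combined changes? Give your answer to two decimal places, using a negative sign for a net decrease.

A 23.5% increase multiplies by 1.235.
Then a 52% increase: 1.235 × 1.52 = 1.8772.
Then a 63% increase: 1.8772 × 1.63 = 3.059836.
Overall factor 3.059836, i.e. 205.98%.

205.98%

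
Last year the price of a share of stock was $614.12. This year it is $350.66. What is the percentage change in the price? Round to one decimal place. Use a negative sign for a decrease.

-42.9%

Change: $350.66 − $614.12 = -$263.46.
Relative to the original: -$263.46 ÷ $614.12 ≈ -42.9%.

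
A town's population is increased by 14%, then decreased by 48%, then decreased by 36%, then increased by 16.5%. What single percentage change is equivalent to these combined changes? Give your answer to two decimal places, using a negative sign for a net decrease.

The combined multiplier is 1.14 × 0.52 × 0.64 × 1.165 = 0.44199168.
That corresponds to a decrease of 55.80%.

-55.80%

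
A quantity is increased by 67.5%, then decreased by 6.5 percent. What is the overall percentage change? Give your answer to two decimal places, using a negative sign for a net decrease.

A 67.5% increase multiplies by 1.675.
Then a 6.5% decrease: 1.675 × 0.935 = 1.566125.
Overall factor 1.566125, i.e. 56.61%.

56.61%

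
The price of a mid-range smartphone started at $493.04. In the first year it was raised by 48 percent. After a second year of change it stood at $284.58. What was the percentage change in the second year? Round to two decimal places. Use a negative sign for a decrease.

After the first year: $493.04 × 1.48 = $729.6992.
Second-year multiplier: $284.58 ÷ $729.6992 ≈ 0.389996.
That is a change of -61.00%.

-61.00%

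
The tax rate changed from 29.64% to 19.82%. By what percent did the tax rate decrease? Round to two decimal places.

The change is 19.82 − 29.64 = -9.82 percentage points.
Relative to the original 29.64%, that is -9.82 ÷ 29.64 ≈ -33.13%.
So the tax rate fell by 33.13%.

33.13%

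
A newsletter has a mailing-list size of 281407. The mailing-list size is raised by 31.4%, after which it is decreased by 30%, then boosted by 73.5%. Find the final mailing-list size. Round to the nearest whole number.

Apply the 31.4% increase: 281407 × 1.314 = 369768.798.
Apply the 30% decrease: 369768.798 × 0.7 = 258838.1586.
After the 73.5% increase: 258838.1586 × 1.735 = 449084.205171 ≈ 449084.

449084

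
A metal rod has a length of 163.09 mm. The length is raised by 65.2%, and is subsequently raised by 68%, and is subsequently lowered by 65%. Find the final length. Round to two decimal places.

Apply the 65.2% increase: 163.09 × 1.652 = 269.42468.
68% increase: 269.42468 × 1.68 = 452.6334624.
Apply the 65% decrease: 452.6334624 × 0.35 = 158.42171184 ≈ 158.42.

158.42 mm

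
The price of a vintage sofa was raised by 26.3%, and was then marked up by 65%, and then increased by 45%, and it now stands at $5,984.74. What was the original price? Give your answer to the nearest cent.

$1,980.57

Undoing the 45% increase: $5,984.74 ÷ 1.45 ≈ $4127.406897.
Undoing the 65% increase: $4127.406897 ÷ 1.65 ≈ $2501.458725.
Undoing the 26.3% increase: $2501.458725 ÷ 1.263 ≈ $1,980.57.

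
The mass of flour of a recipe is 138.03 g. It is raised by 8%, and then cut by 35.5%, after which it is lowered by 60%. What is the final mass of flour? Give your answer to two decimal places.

38.46 g

Each change multiplies by a factor: 1.08 × 0.645 × 0.4 = 0.27864.
138.03 × 0.27864 = 38.4606792 ≈ 38.46.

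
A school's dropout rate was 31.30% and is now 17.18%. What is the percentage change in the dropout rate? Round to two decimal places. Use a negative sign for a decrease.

The change is 17.18 − 31.30 = -14.12 percentage points.
Relative to the original 31.30%, that is -14.12 ÷ 31.30 ≈ -45.11%.

-45.11%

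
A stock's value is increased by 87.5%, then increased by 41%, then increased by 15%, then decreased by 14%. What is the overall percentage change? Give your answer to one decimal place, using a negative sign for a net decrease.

161.5%

The combined multiplier is 1.875 × 1.41 × 1.15 × 0.86 = 2.61466875.
That corresponds to an increase of 161.5%.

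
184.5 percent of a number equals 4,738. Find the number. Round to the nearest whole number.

2,568

4,738 ÷ 1.845 ≈ 2,568.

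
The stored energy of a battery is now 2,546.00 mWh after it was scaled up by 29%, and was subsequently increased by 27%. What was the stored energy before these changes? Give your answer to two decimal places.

The overall multiplier applied was 1.29 × 1.27 = 1.6383.
So the original stored energy was 2,546.00 ÷ 1.6383 ≈ 1,554.05 mWh.

1,554.05 mWh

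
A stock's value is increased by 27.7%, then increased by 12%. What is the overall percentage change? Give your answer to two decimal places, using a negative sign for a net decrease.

43.02%

A 27.7% increase multiplies by 1.277.
Then a 12% increase: 1.277 × 1.12 = 1.43024.
Overall factor 1.43024, i.e. 43.02%.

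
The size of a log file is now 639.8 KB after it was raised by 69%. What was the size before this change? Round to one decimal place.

378.6 KB

The overall multiplier applied was 1.69.
So the original size was 639.8 ÷ 1.69 ≈ 378.6 KB.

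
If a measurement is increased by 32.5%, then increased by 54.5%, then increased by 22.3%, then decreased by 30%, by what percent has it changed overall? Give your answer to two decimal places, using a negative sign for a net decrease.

The combined multiplier is 1.325 × 1.545 × 1.223 × 0.7 = 1.7525437125.
That corresponds to an increase of 75.25%.

75.25%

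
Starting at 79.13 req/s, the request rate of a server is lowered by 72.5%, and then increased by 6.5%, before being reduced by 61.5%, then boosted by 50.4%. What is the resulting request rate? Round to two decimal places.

13.42 req/s

Each change multiplies by a factor: 0.275 × 1.065 × 0.385 × 1.504 = 0.16958634.
79.13 × 0.16958634 = 13.4193670842 ≈ 13.42.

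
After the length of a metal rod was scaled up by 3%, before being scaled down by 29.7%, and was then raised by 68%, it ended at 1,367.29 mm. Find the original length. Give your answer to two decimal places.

1,123.98 mm

The overall multiplier applied was 1.03 × 0.703 × 1.68 = 1.2164712.
So the original length was 1,367.29 ÷ 1.2164712 ≈ 1,123.98 mm.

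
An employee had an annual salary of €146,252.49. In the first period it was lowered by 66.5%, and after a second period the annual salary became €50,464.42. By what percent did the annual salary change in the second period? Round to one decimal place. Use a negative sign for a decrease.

3.0%

After the first period: €146,252.49 × 0.335 = €48994.58415.
Second-period multiplier: €50,464.42 ÷ €48994.58415 ≈ 1.03.
That is a change of 3.0%.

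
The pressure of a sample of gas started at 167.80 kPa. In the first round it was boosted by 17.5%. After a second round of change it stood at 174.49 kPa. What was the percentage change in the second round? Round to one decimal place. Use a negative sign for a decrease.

After the first round: 167.80 × 1.175 = 197.165.
Second-round multiplier: 174.49 ÷ 197.165 ≈ 0.88499.
That is a change of -11.5%.

-11.5%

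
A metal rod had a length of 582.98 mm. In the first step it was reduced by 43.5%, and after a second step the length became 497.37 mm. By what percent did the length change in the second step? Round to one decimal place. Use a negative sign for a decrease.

51.0%

After the first step: 582.98 × 0.565 = 329.3837.
Second-step multiplier: 497.37 ÷ 329.3837 ≈ 1.51.
That is a change of 51.0%.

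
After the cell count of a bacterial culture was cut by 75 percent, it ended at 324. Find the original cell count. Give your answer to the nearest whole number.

The overall multiplier applied was 0.25.
So the original cell count was 324 ÷ 0.25 = 1296.

1296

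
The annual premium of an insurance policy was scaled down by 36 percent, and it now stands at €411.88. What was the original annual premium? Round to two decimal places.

The overall multiplier applied was 0.64.
So the original annual premium was €411.88 ÷ 0.64 ≈ €643.56.

€643.56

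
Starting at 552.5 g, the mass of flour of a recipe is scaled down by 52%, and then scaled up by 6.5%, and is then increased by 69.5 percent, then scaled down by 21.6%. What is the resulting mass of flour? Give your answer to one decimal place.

375.3 g

Each change multiplies by a factor: 0.48 × 1.065 × 1.695 × 0.784 = 0.679323456.
552.5 × 0.679323456 = 375.32620944 ≈ 375.3.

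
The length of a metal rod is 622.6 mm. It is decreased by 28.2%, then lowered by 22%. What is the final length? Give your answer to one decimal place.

348.7 mm

After the 28.2% decrease: 622.6 × 0.718 = 447.0268.
22% decrease: 447.0268 × 0.78 = 348.680904 ≈ 348.7.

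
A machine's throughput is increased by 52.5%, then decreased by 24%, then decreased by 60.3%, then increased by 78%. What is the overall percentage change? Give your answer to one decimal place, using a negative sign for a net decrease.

-18.1%

A 52.5% increase multiplies by 1.525.
Then a 24% decrease: 1.525 × 0.76 = 1.159.
Then a 60.3% decrease: 1.159 × 0.397 = 0.460123.
Then a 78% increase: 0.460123 × 1.78 = 0.81901894.
Overall factor 0.81901894, i.e. -18.1%.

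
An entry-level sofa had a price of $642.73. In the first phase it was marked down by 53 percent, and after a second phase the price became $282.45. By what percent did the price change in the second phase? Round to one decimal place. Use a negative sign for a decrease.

-6.5%

After the first phase: $642.73 × 0.47 = $302.0831.
Second-phase multiplier: $282.45 ÷ $302.0831 ≈ 0.93501.
That is a change of -6.5%.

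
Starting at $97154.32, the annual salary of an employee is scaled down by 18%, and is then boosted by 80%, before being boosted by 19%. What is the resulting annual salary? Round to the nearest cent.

$170645.73

Apply the 18% decrease: $97154.32 × 0.82 = $79666.5424.
80% increase: $79666.5424 × 1.8 = $143399.77632.
19% increase: $143399.77632 × 1.19 = $170645.7338208 ≈ $170645.73.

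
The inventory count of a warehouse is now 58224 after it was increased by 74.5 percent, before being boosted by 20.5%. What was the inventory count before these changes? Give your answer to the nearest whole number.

The overall multiplier applied was 1.745 × 1.205 = 2.102725.
So the original inventory count was 58224 ÷ 2.102725 ≈ 27690.

27690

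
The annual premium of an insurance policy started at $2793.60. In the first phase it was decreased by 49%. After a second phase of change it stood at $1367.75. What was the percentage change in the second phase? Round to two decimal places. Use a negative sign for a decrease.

-4.00%

After the first phase: $2793.60 × 0.51 = $1424.736.
Second-phase multiplier: $1367.75 ÷ $1424.736 ≈ 0.960002.
That is a change of -4.00%.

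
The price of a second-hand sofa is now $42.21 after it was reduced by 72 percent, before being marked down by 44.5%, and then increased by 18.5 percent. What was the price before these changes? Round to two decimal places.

$229.22

Undoing the 18.5% increase: $42.21 ÷ 1.185 ≈ $35.620253.
Undoing the 44.5% decrease: $35.620253 ÷ 0.555 ≈ $64.180636.
Undoing the 72% decrease: $64.180636 ÷ 0.28 ≈ $229.22.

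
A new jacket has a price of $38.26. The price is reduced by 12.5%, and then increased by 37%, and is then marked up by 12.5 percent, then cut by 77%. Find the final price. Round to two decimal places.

After the 12.5% decrease: $38.26 × 0.875 = $33.4775.
After the 37% increase: $33.4775 × 1.37 = $45.864175.
Apply the 12.5% increase: $45.864175 × 1.125 = $51.597196875.
After the 77% decrease: $51.597196875 × 0.23 = $11.86735528125 ≈ $11.87.

$11.87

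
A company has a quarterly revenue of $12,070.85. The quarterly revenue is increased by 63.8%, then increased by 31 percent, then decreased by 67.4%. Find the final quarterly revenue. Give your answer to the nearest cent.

$8,443.85

Each change multiplies by a factor: 1.638 × 1.31 × 0.326 = 0.69952428.
$12,070.85 × 0.69952428 = $8443.852655238 ≈ $8,443.85.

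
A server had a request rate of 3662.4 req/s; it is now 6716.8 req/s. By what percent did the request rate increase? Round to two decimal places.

Change: 6716.8 − 3662.4 = 3054.4.
Relative to the original: 3054.4 ÷ 3662.4 ≈ 83.40%.
So the request rate increased by 83.40%.

83.40%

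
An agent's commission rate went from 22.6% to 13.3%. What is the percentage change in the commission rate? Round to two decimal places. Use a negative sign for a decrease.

-41.15%

The change is 13.3 − 22.6 = -9.3 percentage points.
Relative to the original 22.6%, that is -9.3 ÷ 22.6 ≈ -41.15%.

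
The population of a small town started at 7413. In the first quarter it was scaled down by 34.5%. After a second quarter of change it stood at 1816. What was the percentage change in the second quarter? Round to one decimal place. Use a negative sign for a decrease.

After the first quarter: 7413 × 0.655 = 4855.515.
Second-quarter multiplier: 1816 ÷ 4855.515 ≈ 0.37401.
That is a change of -62.6%.

-62.6%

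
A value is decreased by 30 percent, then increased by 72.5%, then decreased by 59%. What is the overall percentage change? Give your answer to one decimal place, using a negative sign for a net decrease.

-50.5%

The combined multiplier is 0.7 × 1.725 × 0.41 = 0.495075.
That corresponds to a decrease of 50.5%.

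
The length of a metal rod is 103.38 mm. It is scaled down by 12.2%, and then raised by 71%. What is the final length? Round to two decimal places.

155.21 mm

After the 12.2% decrease: 103.38 × 0.878 = 90.76764.
Apply the 71% increase: 90.76764 × 1.71 = 155.2126644 ≈ 155.21.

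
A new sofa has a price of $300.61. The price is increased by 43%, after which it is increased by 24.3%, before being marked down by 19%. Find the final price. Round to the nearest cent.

After the 43% increase: $300.61 × 1.43 = $429.8723.
After the 24.3% increase: $429.8723 × 1.243 = $534.3312689.
19% decrease: $534.3312689 × 0.81 = $432.808327809 ≈ $432.81.

$432.81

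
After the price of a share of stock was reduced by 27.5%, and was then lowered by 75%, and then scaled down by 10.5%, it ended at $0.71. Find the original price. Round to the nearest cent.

$4.38

Undoing the 10.5% decrease: $0.71 ÷ 0.895 ≈ $0.793296.
Undoing the 75% decrease: $0.793296 ÷ 0.25 = $3.173184.
Undoing the 27.5% decrease: $3.173184 ÷ 0.725 ≈ $4.38.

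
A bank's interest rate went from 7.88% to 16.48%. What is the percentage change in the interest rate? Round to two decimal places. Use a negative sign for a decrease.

The change is 16.48 − 7.88 = 8.60 percentage points.
Relative to the original 7.88%, that is 8.60 ÷ 7.88 ≈ 109.14%.

109.14%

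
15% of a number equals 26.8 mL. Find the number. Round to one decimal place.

178.7 mL

26.8 mL ÷ 0.15 ≈ 178.7 mL.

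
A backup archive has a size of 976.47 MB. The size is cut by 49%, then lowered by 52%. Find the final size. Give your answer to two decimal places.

239.04 MB

Each change multiplies by a factor: 0.51 × 0.48 = 0.2448.
976.47 × 0.2448 = 239.039856 ≈ 239.04.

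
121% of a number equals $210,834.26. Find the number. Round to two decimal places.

$210,834.26 ÷ 1.21 ≈ $174,243.19.

$174,243.19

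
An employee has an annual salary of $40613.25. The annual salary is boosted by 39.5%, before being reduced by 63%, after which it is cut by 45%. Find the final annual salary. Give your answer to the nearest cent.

$11529.39

Each change multiplies by a factor: 1.395 × 0.37 × 0.55 = 0.2838825.
$40613.25 × 0.2838825 = $11529.390943125 ≈ $11529.39.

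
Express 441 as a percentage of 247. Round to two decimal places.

441 ÷ 247 ≈ 178.54%.

178.54%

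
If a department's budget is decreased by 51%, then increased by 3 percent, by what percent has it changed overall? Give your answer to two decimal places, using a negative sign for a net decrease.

-49.53%

The combined multiplier is 0.49 × 1.03 = 0.5047.
That corresponds to a decrease of 49.53%.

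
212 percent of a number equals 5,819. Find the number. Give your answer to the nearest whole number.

5,819 ÷ 2.12 ≈ 2,745.

2,745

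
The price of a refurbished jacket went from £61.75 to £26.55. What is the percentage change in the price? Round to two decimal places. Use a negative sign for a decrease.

-57.00%

Change: £26.55 − £61.75 = -£35.20.
Relative to the original: -£35.20 ÷ £61.75 ≈ -57.00%.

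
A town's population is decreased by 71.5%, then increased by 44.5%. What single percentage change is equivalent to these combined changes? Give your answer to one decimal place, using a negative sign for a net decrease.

-58.8%

A 71.5% decrease multiplies by 0.285.
Then a 44.5% increase: 0.285 × 1.445 = 0.411825.
Overall factor 0.411825, i.e. -58.8%.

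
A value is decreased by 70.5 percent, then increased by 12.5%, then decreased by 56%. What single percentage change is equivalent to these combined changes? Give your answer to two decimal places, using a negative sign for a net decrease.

The combined multiplier is 0.295 × 1.125 × 0.44 = 0.146025.
That corresponds to a decrease of 85.40%.

-85.40%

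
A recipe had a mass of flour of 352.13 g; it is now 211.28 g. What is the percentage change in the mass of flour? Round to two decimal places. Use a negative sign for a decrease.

Change: 211.28 − 352.13 = -140.85.
Relative to the original: -140.85 ÷ 352.13 ≈ -40.00%.

-40.00%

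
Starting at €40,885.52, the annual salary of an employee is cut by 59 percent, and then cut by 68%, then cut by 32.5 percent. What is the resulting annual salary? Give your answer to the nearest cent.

€3,620.82

Each change multiplies by a factor: 0.41 × 0.32 × 0.675 = 0.08856.
€40,885.52 × 0.08856 = €3620.8216512 ≈ €3,620.82.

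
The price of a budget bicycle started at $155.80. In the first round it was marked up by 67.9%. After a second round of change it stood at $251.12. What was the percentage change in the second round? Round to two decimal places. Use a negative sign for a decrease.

After the first round: $155.80 × 1.679 = $261.5882.
Second-round multiplier: $251.12 ÷ $261.5882 ≈ 0.959982.
That is a change of -4.00%.

-4.00%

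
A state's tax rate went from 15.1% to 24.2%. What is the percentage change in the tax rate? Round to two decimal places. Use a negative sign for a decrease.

60.26%

The change is 24.2 − 15.1 = 9.1 percentage points.
Relative to the original 15.1%, that is 9.1 ÷ 15.1 ≈ 60.26%.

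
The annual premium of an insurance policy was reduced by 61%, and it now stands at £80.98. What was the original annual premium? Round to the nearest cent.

£207.64

The overall multiplier applied was 0.39.
So the original annual premium was £80.98 ÷ 0.39 ≈ £207.64.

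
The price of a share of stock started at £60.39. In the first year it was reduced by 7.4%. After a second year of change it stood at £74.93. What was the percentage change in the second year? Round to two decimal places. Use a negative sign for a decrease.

After the first year: £60.39 × 0.926 = £55.92114.
Second-year multiplier: £74.93 ÷ £55.92114 ≈ 1.339923.
That is a change of 33.99%.

33.99%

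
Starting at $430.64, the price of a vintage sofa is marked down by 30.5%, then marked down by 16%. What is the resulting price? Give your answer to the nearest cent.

After the 30.5% decrease: $430.64 × 0.695 = $299.2948.
Apply the 16% decrease: $299.2948 × 0.84 = $251.407632 ≈ $251.41.

$251.41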